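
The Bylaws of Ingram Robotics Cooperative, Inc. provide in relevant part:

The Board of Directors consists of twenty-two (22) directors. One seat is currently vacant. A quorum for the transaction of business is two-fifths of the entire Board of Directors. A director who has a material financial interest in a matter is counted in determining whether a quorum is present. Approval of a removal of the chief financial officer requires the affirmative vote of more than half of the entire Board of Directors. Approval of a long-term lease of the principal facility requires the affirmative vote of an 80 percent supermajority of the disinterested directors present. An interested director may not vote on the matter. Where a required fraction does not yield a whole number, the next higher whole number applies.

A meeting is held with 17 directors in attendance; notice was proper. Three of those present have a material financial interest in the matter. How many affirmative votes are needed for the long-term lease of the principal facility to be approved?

12

The long-term lease of the principal facility requires four-fifths of the disinterested directors present (17 − 3 = 14).
4/5 of 14 = 11.20, rounded up to 12.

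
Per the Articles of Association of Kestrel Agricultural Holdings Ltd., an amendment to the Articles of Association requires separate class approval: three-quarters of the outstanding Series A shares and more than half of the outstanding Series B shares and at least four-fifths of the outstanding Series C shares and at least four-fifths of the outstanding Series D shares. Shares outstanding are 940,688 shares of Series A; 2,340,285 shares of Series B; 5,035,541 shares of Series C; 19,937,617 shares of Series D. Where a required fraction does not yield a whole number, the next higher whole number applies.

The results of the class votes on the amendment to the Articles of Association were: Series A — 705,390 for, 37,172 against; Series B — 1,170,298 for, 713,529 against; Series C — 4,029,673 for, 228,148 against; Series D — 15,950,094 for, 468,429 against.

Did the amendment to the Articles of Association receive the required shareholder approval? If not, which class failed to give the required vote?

Not approved — the Series A shares did not give the required vote.

Series A: 3/4 of 940688 = 705516; 705,516 required, 705,390 in favor — not approved.
Series B: a majority of 2340285 is 1170143; 1,170,143 required, 1,170,298 in favor — approved.
Series C: 4/5 of 5035541 = 4028432.80, rounded up to 4028433; 4,028,433 required, 4,029,673 in favor — approved.
Series D: 4/5 of 19937617 = 15950093.60, rounded up to 15950094; 15,950,094 required, 15,950,094 in favor — approved.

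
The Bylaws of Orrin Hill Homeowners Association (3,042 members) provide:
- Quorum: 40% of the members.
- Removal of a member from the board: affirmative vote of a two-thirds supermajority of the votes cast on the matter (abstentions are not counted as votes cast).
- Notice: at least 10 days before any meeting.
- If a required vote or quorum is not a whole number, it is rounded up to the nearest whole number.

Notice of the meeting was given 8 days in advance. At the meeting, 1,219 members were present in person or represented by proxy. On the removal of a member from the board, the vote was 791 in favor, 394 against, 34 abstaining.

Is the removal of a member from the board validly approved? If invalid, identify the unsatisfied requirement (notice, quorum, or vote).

Notice: 8 days given; 10 required. Not satisfied.
Quorum: 40% of 3,042 = 1,216.80, rounded up to 1,217; 1,219 present. Satisfied.
Vote: requires two-thirds of the votes cast (1,219 − 34 abstaining = 1,185); 2/3 of 1185 = 790, so 790 needed; 791 in favor. Satisfied.

Invalid — notice requirement not satisfied.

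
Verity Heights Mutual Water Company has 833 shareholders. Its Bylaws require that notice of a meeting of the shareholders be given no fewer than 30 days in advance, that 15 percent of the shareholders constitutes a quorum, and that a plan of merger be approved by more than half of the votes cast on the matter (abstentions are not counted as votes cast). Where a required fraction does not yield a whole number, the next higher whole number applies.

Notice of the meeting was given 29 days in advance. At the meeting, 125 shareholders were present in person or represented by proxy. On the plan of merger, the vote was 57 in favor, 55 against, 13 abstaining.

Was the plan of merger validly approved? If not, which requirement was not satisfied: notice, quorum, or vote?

Notice: 29 days given; 30 required. Not satisfied.
Quorum: 15% of 833 = 124.95, rounded up to 125; 125 present. Satisfied.
Vote: requires a majority of the votes cast (125 − 13 abstaining = 112); a majority of 112 is 57, so 57 needed; 57 in favor. Satisfied.

Invalid — notice requirement not satisfied.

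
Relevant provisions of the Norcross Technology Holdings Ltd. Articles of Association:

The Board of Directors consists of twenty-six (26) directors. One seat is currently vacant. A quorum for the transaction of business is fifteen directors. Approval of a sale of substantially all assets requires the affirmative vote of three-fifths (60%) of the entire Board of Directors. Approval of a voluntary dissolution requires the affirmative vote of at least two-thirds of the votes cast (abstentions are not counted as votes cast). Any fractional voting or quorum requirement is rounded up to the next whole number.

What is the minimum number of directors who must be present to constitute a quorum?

15

The quorum is fixed at 15.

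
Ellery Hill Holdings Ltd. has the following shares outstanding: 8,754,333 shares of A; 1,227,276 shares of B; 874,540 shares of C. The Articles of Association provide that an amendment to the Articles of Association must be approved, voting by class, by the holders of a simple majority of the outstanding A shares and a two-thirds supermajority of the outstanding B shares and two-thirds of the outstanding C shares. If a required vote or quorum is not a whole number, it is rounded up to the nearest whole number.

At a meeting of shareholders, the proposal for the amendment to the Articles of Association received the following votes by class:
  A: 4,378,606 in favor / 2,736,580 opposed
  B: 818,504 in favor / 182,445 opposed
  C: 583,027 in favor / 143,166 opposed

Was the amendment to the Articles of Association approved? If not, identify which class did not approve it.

Approved — every class gave the required vote.

A: a majority of 8754333 is 4377167; 4,377,167 required, 4,378,606 in favor — approved.
B: 2/3 of 1227276 = 818184; 818,184 required, 818,504 in favor — approved.
C: 2/3 of 874540 = 583026.67, rounded up to 583027; 583,027 required, 583,027 in favor — approved.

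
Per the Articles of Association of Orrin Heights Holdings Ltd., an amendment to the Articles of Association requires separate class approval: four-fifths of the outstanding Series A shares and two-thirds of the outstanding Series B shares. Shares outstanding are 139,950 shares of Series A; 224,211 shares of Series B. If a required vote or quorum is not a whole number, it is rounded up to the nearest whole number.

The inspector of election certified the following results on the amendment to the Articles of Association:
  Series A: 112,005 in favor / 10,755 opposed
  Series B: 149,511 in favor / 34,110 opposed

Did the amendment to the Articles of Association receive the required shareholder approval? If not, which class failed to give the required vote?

Approved — every class gave the required vote.

Series A: 4/5 of 139950 = 111960; 111,960 required, 112,005 in favor — approved.
Series B: 2/3 of 224211 = 149474; 149,474 required, 149,511 in favor — approved.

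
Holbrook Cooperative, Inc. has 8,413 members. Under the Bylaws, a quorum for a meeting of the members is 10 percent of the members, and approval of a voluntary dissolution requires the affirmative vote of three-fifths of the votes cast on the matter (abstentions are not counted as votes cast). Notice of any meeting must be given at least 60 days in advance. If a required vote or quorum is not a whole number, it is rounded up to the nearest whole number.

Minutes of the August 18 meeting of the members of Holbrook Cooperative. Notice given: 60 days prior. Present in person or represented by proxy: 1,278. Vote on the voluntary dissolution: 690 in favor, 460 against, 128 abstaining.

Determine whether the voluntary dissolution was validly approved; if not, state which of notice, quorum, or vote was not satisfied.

Notice: 60 days given; 60 required. Satisfied.
Quorum: 10% of 8,413 = 841.30, rounded up to 842; 1,278 present. Satisfied.
Vote: requires three-fifths of the votes cast (1,278 − 128 abstaining = 1,150); 3/5 of 1150 = 690, so 690 needed; 690 in favor. Satisfied.

Valid — all requirements satisfied.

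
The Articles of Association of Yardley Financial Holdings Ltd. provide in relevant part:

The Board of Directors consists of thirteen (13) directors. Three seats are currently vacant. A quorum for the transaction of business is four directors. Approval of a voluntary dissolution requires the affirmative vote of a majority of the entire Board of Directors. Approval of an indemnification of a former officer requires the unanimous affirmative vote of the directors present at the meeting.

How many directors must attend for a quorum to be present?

4

The quorum is fixed at 4.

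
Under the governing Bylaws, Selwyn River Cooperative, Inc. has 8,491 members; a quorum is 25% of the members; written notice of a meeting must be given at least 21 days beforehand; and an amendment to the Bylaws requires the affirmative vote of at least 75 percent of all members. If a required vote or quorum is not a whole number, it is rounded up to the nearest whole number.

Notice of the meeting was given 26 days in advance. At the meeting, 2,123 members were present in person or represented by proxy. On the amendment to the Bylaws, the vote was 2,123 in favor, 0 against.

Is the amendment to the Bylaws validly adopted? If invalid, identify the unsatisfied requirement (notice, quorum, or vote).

Notice: 26 days given; 21 required. Satisfied.
Quorum: 25% of 8,491 = 2,122.75, rounded up to 2,123; 2,123 present. Satisfied.
Vote: requires three-fourths of all members (8,491); 3/4 of 8491 = 6368.25, rounded up to 6369, so 6,369 needed; 2,123 in favor. Not satisfied.

Invalid — vote requirement not satisfied.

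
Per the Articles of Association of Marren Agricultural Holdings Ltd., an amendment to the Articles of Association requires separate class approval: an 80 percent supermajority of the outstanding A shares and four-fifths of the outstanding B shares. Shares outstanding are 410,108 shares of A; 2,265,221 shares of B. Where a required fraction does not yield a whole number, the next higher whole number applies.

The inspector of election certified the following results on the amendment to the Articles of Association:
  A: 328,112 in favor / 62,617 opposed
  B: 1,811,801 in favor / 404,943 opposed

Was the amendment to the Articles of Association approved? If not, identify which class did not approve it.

A: 4/5 of 410108 = 328086.40, rounded up to 328087; 328,087 required, 328,112 in favor — approved.
B: 4/5 of 2265221 = 1812176.80, rounded up to 1812177; 1,812,177 required, 1,811,801 in favor — not approved.

Not approved — the B shares did not give the required vote.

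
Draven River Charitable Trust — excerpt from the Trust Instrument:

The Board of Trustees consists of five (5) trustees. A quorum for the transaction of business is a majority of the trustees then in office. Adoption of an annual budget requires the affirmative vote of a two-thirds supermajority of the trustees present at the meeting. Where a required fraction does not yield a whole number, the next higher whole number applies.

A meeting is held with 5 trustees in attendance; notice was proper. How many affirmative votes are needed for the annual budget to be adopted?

4

The annual budget requires two-thirds of the trustees present (5).
2/3 of 5 = 3.33, rounded up to 4.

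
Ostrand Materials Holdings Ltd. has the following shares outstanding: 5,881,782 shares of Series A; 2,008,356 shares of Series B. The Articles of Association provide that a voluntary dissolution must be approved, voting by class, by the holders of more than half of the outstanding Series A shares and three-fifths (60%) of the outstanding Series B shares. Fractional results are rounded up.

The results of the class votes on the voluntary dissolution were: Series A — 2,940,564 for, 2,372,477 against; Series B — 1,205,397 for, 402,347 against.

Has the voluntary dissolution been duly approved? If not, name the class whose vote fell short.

Series A: a majority of 5881782 is 2940892; 2,940,892 required, 2,940,564 in favor — not approved.
Series B: 3/5 of 2008356 = 1205013.60, rounded up to 1205014; 1,205,014 required, 1,205,397 in favor — approved.

Not approved — the Series A shares did not give the required vote.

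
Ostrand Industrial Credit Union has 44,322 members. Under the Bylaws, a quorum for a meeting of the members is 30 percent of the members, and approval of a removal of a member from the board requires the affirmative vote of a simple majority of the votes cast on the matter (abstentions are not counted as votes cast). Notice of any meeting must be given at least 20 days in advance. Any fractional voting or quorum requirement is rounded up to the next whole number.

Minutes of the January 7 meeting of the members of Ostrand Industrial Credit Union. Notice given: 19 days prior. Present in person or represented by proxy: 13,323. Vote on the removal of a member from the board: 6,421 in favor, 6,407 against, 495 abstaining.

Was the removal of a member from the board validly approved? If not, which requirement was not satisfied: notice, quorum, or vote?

Notice: 19 days given; 20 required. Not satisfied.
Quorum: 30% of 44,322 = 13,296.60, rounded up to 13,297; 13,323 present. Satisfied.
Vote: requires a majority of the votes cast (13,323 − 495 abstaining = 12,828); a majority of 12828 is 6415, so 6,415 needed; 6,421 in favor. Satisfied.

Invalid — notice requirement not satisfied.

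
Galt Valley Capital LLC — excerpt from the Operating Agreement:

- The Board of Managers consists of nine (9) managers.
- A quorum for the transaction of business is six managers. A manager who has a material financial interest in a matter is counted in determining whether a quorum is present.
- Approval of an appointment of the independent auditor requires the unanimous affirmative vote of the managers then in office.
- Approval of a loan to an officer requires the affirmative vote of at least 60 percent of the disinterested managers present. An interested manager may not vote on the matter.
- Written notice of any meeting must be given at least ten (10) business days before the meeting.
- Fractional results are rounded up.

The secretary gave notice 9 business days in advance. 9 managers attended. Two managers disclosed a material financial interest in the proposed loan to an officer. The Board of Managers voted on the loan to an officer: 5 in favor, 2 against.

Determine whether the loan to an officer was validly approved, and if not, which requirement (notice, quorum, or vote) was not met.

Notice: 9 business days given; 10 required (9 < 10). Not satisfied.
Quorum: 9 present (interested managers count toward quorum); quorum is 6. Satisfied.
Vote: the loan to an officer requires three-fifths of the disinterested managers present (9 − 2 = 7). 3/5 of 7 = 4.20, rounded up to 5, so 5 affirmative votes are needed; 5 voted in favor. Satisfied.

Invalid — notice requirement not satisfied.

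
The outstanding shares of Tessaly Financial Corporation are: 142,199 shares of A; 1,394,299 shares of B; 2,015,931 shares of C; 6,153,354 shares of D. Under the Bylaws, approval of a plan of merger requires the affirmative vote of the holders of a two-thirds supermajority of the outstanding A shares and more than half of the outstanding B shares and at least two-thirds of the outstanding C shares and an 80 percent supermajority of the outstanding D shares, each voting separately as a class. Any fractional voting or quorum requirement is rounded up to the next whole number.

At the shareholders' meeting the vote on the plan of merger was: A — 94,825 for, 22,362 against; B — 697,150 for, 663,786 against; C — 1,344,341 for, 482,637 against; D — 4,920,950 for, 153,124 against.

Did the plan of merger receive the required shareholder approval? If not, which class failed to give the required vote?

Not approved — the D shares did not give the required vote.

A: 2/3 of 142199 = 94799.33, rounded up to 94800; 94,800 required, 94,825 in favor — approved.
B: a majority of 1394299 is 697150; 697,150 required, 697,150 in favor — approved.
C: 2/3 of 2015931 = 1343954; 1,343,954 required, 1,344,341 in favor — approved.
D: 4/5 of 6153354 = 4922683.20, rounded up to 4922684; 4,922,684 required, 4,920,950 in favor — not approved.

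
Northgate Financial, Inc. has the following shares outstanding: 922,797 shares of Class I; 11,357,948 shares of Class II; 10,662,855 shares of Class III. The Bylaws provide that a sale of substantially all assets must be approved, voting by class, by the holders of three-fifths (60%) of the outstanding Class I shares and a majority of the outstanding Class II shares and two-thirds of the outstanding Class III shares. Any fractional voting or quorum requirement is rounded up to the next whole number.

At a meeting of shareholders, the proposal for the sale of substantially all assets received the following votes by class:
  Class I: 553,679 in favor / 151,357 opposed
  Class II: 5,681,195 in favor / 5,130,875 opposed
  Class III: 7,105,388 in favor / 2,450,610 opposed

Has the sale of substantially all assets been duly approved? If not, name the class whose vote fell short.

Not approved — the Class III shares did not give the required vote.

Class I: 3/5 of 922797 = 553678.20, rounded up to 553679; 553,679 required, 553,679 in favor — approved.
Class II: a majority of 11357948 is 5678975; 5,678,975 required, 5,681,195 in favor — approved.
Class III: 2/3 of 10662855 = 7108570; 7,108,570 required, 7,105,388 in favor — not approved.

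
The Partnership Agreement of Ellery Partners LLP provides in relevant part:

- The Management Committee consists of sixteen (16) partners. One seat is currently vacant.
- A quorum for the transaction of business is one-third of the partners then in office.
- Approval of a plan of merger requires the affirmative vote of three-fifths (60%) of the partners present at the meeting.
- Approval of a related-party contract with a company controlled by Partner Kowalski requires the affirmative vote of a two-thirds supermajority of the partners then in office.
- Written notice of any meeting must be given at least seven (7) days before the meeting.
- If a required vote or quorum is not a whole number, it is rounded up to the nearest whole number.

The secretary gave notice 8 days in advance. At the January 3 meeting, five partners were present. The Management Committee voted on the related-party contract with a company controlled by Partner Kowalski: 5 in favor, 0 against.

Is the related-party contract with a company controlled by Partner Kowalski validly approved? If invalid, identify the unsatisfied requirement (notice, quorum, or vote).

Invalid — vote requirement not satisfied.

Notice: 8 days given; 7 required (8 ≥ 7). Satisfied.
Quorum: 5 present; quorum is 5. Satisfied.
Vote: the related-party contract with a company controlled by Partner Kowalski requires two-thirds of the partners then in office (15). 2/3 of 15 = 10, so 10 affirmative votes are needed; 5 voted in favor. Not satisfied.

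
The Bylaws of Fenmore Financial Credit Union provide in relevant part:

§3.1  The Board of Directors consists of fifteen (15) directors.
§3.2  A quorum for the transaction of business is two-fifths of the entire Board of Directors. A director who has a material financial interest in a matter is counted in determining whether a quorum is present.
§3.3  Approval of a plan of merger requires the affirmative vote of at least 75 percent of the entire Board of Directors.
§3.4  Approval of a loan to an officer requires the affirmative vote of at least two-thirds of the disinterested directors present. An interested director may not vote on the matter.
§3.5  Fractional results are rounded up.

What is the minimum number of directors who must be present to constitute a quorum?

2/5 of 15 = 6.

6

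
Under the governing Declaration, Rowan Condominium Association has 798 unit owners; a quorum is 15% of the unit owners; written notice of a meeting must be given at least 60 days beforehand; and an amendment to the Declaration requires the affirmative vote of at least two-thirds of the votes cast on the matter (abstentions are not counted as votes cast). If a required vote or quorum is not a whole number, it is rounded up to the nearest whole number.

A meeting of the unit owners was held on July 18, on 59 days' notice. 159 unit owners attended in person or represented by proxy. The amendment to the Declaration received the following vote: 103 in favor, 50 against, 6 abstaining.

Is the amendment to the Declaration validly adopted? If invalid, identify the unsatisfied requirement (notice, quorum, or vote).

Invalid — notice requirement not satisfied.

Notice: 59 days given; 60 required. Not satisfied.
Quorum: 15% of 798 = 119.70, rounded up to 120; 159 present. Satisfied.
Vote: requires two-thirds of the votes cast (159 − 6 abstaining = 153); 2/3 of 153 = 102, so 102 needed; 103 in favor. Satisfied.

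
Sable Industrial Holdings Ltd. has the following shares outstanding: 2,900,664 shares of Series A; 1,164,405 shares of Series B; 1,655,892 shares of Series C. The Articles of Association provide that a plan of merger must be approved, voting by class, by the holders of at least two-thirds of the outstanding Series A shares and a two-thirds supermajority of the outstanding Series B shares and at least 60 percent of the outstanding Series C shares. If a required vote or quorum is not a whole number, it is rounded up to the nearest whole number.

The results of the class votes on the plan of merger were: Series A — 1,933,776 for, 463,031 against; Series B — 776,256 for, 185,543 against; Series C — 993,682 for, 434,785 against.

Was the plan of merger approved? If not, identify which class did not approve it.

Not approved — the Series B shares did not give the required vote.

Series A: 2/3 of 2900664 = 1933776; 1,933,776 required, 1,933,776 in favor — approved.
Series B: 2/3 of 1164405 = 776270; 776,270 required, 776,256 in favor — not approved.
Series C: 3/5 of 1655892 = 993535.20, rounded up to 993536; 993,536 required, 993,682 in favor — approved.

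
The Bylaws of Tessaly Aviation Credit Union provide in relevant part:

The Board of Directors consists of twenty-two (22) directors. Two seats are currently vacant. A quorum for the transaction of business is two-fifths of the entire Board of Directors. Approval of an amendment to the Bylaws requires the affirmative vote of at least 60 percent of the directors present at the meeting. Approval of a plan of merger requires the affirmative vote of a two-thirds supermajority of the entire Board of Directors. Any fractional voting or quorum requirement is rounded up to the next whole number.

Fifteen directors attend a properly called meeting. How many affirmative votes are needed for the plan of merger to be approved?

15

The plan of merger requires two-thirds of the entire Board of Directors (22).
2/3 of 22 = 14.67, rounded up to 15.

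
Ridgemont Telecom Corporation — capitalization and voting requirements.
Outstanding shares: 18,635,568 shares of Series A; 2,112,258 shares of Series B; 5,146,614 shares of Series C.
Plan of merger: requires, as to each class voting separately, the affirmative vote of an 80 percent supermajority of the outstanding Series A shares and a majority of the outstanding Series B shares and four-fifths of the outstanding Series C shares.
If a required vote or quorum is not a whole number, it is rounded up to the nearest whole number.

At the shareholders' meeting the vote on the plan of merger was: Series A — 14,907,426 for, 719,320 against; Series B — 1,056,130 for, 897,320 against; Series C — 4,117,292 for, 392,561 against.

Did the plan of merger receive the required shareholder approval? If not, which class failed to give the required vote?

Not approved — the Series A shares did not give the required vote.

Series A: 4/5 of 18635568 = 14908454.40, rounded up to 14908455; 14,908,455 required, 14,907,426 in favor — not approved.
Series B: a majority of 2112258 is 1056130; 1,056,130 required, 1,056,130 in favor — approved.
Series C: 4/5 of 5146614 = 4117291.20, rounded up to 4117292; 4,117,292 required, 4,117,292 in favor — approved.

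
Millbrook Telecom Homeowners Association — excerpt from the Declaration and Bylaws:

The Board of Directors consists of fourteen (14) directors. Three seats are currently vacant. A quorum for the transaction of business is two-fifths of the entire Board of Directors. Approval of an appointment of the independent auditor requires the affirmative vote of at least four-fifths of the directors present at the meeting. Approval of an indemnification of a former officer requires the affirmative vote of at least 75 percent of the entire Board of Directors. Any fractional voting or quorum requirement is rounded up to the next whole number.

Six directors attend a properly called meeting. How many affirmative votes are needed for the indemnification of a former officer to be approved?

The indemnification of a former officer requires three-fourths of the entire Board of Directors (14).
3/4 of 14 = 10.50, rounded up to 11.
(Only 6 can vote, so the indemnification of a former officer cannot pass at this meeting, but the required vote is still 11.)

11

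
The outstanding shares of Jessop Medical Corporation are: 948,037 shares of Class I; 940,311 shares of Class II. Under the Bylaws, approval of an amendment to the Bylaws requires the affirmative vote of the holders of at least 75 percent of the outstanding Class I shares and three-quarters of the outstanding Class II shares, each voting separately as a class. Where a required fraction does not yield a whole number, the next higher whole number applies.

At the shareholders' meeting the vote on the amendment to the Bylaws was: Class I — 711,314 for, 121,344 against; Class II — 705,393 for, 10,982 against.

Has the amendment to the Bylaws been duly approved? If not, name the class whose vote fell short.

Class I: 3/4 of 948037 = 711027.75, rounded up to 711028; 711,028 required, 711,314 in favor — approved.
Class II: 3/4 of 940311 = 705233.25, rounded up to 705234; 705,234 required, 705,393 in favor — approved.

Approved — every class gave the required vote.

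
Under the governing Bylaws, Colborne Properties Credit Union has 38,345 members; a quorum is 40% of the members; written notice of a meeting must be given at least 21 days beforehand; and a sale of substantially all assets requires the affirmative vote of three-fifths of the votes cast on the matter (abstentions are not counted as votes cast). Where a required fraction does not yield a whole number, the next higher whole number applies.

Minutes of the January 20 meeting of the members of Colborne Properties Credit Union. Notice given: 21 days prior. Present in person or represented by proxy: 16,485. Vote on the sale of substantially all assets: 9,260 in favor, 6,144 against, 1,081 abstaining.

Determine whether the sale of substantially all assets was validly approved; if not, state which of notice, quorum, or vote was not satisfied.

Valid — all requirements satisfied.

Notice: 21 days given; 21 required. Satisfied.
Quorum: 40% of 38,345 = 15,338; 16,485 present. Satisfied.
Vote: requires three-fifths of the votes cast (16,485 − 1,081 abstaining = 15,404); 3/5 of 15404 = 9242.40, rounded up to 9243, so 9,243 needed; 9,260 in favor. Satisfied.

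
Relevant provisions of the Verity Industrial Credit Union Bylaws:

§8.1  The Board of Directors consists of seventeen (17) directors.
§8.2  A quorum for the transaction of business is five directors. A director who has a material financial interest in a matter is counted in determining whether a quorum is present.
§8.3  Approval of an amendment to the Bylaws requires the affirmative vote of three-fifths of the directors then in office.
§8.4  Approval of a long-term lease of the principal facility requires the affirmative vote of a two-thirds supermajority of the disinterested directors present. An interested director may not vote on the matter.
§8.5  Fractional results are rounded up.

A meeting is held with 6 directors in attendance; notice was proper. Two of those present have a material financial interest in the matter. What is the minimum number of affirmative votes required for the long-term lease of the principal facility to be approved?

3

The long-term lease of the principal facility requires two-thirds of the disinterested directors present (6 − 2 = 4).
2/3 of 4 = 2.67, rounded up to 3.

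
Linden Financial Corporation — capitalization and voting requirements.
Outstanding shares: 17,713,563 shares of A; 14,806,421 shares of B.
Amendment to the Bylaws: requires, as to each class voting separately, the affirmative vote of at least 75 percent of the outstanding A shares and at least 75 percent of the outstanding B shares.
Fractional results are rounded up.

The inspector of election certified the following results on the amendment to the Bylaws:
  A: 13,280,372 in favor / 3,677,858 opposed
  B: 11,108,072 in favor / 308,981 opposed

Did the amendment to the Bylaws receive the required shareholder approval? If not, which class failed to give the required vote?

A: 3/4 of 17713563 = 13285172.25, rounded up to 13285173; 13,285,173 required, 13,280,372 in favor — not approved.
B: 3/4 of 14806421 = 11104815.75, rounded up to 11104816; 11,104,816 required, 11,108,072 in favor — approved.

Not approved — the A shares did not give the required vote.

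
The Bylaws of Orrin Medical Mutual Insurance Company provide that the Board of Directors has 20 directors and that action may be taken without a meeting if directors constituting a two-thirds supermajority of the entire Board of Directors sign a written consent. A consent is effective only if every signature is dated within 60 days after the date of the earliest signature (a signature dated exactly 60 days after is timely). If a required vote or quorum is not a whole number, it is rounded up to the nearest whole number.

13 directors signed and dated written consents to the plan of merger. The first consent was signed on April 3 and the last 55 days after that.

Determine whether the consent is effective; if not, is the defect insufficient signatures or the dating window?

Signatures required: a two-thirds supermajority of 20 — 2/3 of 20 = 13.33, rounded up to 14, so 14 needed; 13 signed. Insufficient.
Dating window: the latest signature is 55 days after the earliest; the limit is 60 days. Within the window.

Not effective — insufficient signatures.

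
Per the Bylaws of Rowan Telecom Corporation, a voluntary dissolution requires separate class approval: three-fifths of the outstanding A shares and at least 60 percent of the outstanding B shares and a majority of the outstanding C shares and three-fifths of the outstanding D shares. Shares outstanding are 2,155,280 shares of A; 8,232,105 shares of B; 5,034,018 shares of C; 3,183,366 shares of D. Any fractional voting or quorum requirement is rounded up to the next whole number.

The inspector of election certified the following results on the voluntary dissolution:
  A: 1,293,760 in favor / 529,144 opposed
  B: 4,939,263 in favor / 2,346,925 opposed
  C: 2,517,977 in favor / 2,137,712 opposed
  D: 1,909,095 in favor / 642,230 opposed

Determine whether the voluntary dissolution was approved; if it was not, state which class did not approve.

Not approved — the D shares did not give the required vote.

A: 3/5 of 2155280 = 1293168; 1,293,168 required, 1,293,760 in favor — approved.
B: 3/5 of 8232105 = 4939263; 4,939,263 required, 4,939,263 in favor — approved.
C: a majority of 5034018 is 2517010; 2,517,010 required, 2,517,977 in favor — approved.
D: 3/5 of 3183366 = 1910019.60, rounded up to 1910020; 1,910,020 required, 1,909,095 in favor — not approved.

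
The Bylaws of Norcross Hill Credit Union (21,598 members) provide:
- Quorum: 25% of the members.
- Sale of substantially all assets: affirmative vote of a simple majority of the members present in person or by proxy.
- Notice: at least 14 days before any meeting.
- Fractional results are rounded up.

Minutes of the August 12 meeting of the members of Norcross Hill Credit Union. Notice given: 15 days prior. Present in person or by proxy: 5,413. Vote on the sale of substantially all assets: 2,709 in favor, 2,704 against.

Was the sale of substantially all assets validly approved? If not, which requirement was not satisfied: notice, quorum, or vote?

Notice: 15 days given; 14 required. Satisfied.
Quorum: 25% of 21,598 = 5,399.50, rounded up to 5,400; 5,413 present. Satisfied.
Vote: requires a majority of those present (5,413); a majority of 5413 is 2707, so 2,707 needed; 2,709 in favor. Satisfied.

Valid — all requirements satisfied.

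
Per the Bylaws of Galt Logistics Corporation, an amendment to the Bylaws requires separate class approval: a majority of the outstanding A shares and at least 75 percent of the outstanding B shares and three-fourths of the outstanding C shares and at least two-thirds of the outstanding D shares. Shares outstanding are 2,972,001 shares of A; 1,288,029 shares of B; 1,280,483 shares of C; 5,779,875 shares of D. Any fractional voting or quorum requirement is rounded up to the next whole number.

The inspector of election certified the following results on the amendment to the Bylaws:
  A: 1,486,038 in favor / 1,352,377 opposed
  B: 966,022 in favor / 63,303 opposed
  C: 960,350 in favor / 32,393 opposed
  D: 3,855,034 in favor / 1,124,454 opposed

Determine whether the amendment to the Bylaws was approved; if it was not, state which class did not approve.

Not approved — the C shares did not give the required vote.

A: a majority of 2972001 is 1486001; 1,486,001 required, 1,486,038 in favor — approved.
B: 3/4 of 1288029 = 966021.75, rounded up to 966022; 966,022 required, 966,022 in favor — approved.
C: 3/4 of 1280483 = 960362.25, rounded up to 960363; 960,363 required, 960,350 in favor — not approved.
D: 2/3 of 5779875 = 3853250; 3,853,250 required, 3,855,034 in favor — approved.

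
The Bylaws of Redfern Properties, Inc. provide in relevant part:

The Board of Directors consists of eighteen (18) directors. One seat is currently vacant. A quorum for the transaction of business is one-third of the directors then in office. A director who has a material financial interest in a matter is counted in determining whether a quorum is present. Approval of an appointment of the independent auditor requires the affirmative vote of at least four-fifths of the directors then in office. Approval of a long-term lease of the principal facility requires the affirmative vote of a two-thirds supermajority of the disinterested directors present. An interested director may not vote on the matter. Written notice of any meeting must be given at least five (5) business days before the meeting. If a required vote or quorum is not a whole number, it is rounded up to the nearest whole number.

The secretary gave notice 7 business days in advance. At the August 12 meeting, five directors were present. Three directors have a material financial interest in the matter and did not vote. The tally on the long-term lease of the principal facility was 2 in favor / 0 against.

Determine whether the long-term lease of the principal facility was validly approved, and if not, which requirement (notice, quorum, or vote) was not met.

Notice: 7 business days given; 5 required (7 ≥ 5). Satisfied.
Quorum: 5 present (interested directors count toward quorum); quorum is 6. Not satisfied.
Vote: the long-term lease of the principal facility requires two-thirds of the disinterested directors present (5 − 3 = 2). 2/3 of 2 = 1.33, rounded up to 2, so 2 affirmative votes are needed; 2 voted in favor. Satisfied. (Moot — without a quorum no business can be validly transacted.)

Invalid — quorum requirement not satisfied.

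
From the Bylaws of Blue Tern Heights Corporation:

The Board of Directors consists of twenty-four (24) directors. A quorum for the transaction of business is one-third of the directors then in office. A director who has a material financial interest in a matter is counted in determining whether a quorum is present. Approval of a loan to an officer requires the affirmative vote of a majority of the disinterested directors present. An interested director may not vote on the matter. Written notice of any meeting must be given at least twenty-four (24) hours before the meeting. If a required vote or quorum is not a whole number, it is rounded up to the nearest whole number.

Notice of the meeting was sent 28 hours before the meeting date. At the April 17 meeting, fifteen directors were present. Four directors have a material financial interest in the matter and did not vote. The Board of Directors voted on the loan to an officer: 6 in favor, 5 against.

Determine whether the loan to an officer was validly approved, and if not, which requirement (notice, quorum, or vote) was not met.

Valid — all requirements satisfied.

Notice: 28 hours given; 24 required (28 ≥ 24). Satisfied.
Quorum: 15 present (interested directors count toward quorum); quorum is 8. Satisfied.
Vote: the loan to an officer requires a majority of the disinterested directors present (15 − 4 = 11). A majority of 11 is 6, so 6 affirmative votes are needed; 6 voted in favor. Satisfied.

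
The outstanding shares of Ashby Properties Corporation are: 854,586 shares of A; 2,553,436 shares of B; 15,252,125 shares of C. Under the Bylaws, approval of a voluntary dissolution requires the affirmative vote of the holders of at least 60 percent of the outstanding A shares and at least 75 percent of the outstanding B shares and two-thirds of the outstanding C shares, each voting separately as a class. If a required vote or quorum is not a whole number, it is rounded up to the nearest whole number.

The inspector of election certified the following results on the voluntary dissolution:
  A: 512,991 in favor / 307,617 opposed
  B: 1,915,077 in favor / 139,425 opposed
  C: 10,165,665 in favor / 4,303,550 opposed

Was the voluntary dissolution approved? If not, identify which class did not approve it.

A: 3/5 of 854586 = 512751.60, rounded up to 512752; 512,752 required, 512,991 in favor — approved.
B: 3/4 of 2553436 = 1915077; 1,915,077 required, 1,915,077 in favor — approved.
C: 2/3 of 15252125 = 10168083.33, rounded up to 10168084; 10,168,084 required, 10,165,665 in favor — not approved.

Not approved — the C shares did not give the required vote.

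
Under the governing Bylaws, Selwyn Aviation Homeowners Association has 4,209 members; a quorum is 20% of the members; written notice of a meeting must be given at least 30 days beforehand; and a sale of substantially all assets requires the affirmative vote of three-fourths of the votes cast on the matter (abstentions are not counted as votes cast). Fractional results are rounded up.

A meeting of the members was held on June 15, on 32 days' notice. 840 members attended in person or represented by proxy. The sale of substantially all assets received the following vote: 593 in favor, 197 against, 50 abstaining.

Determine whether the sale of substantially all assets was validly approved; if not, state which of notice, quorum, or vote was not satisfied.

Notice: 32 days given; 30 required. Satisfied.
Quorum: 20% of 4,209 = 841.80, rounded up to 842; 840 present. Not satisfied.
Vote: requires three-fourths of the votes cast (840 − 50 abstaining = 790); 3/4 of 790 = 592.50, rounded up to 593, so 593 needed; 593 in favor. Satisfied.

Invalid — quorum requirement not satisfied.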